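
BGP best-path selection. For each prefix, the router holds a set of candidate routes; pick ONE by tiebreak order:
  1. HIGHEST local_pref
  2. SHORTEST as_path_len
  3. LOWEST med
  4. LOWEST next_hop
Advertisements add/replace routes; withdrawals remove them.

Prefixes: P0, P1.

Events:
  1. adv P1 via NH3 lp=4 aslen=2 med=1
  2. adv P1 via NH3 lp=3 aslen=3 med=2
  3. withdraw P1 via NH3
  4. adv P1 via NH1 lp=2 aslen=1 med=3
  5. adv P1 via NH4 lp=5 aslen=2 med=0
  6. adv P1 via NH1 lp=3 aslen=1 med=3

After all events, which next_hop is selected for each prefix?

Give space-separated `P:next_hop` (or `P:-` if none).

Answer: P0:- P1:NH4

Derivation:
Op 1: best P0=- P1=NH3
Op 2: best P0=- P1=NH3
Op 3: best P0=- P1=-
Op 4: best P0=- P1=NH1
Op 5: best P0=- P1=NH4
Op 6: best P0=- P1=NH4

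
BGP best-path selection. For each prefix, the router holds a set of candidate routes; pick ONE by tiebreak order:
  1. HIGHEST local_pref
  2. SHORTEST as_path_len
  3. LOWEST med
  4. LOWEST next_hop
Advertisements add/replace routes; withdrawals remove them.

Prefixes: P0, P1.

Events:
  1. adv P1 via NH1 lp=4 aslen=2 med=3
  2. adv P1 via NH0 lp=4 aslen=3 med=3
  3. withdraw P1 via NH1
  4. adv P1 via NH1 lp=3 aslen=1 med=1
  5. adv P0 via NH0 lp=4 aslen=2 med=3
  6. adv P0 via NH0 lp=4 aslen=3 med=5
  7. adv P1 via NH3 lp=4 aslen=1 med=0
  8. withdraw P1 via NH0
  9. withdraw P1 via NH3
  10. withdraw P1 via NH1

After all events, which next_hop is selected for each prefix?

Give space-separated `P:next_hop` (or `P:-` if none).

Answer: P0:NH0 P1:-

Derivation:
Op 1: best P0=- P1=NH1
Op 2: best P0=- P1=NH1
Op 3: best P0=- P1=NH0
Op 4: best P0=- P1=NH0
Op 5: best P0=NH0 P1=NH0
Op 6: best P0=NH0 P1=NH0
Op 7: best P0=NH0 P1=NH3
Op 8: best P0=NH0 P1=NH3
Op 9: best P0=NH0 P1=NH1
Op 10: best P0=NH0 P1=-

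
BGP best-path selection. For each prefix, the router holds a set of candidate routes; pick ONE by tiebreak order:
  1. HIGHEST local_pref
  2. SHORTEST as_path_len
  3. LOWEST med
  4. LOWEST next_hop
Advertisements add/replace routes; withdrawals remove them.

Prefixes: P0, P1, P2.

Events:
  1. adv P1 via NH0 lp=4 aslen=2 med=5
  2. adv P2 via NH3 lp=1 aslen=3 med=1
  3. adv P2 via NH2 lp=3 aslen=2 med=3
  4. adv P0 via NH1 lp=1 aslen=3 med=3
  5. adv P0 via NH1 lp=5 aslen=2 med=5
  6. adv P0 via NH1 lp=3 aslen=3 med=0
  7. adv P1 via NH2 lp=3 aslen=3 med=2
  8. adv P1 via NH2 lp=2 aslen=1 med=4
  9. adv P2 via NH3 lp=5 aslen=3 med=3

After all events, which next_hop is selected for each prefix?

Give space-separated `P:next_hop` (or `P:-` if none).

Op 1: best P0=- P1=NH0 P2=-
Op 2: best P0=- P1=NH0 P2=NH3
Op 3: best P0=- P1=NH0 P2=NH2
Op 4: best P0=NH1 P1=NH0 P2=NH2
Op 5: best P0=NH1 P1=NH0 P2=NH2
Op 6: best P0=NH1 P1=NH0 P2=NH2
Op 7: best P0=NH1 P1=NH0 P2=NH2
Op 8: best P0=NH1 P1=NH0 P2=NH2
Op 9: best P0=NH1 P1=NH0 P2=NH3

Answer: P0:NH1 P1:NH0 P2:NH3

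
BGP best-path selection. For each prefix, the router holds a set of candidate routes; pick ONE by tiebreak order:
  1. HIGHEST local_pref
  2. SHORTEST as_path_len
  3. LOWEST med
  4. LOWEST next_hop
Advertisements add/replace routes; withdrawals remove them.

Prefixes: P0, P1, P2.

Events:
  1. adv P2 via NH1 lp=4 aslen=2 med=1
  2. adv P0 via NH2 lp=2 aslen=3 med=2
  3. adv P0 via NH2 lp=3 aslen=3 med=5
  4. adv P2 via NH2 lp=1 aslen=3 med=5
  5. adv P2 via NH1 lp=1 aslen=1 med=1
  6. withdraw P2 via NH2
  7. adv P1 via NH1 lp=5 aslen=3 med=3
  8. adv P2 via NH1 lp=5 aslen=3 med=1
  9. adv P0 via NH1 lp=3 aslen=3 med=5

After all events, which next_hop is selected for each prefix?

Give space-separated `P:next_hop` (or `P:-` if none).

Op 1: best P0=- P1=- P2=NH1
Op 2: best P0=NH2 P1=- P2=NH1
Op 3: best P0=NH2 P1=- P2=NH1
Op 4: best P0=NH2 P1=- P2=NH1
Op 5: best P0=NH2 P1=- P2=NH1
Op 6: best P0=NH2 P1=- P2=NH1
Op 7: best P0=NH2 P1=NH1 P2=NH1
Op 8: best P0=NH2 P1=NH1 P2=NH1
Op 9: best P0=NH1 P1=NH1 P2=NH1

Answer: P0:NH1 P1:NH1 P2:NH1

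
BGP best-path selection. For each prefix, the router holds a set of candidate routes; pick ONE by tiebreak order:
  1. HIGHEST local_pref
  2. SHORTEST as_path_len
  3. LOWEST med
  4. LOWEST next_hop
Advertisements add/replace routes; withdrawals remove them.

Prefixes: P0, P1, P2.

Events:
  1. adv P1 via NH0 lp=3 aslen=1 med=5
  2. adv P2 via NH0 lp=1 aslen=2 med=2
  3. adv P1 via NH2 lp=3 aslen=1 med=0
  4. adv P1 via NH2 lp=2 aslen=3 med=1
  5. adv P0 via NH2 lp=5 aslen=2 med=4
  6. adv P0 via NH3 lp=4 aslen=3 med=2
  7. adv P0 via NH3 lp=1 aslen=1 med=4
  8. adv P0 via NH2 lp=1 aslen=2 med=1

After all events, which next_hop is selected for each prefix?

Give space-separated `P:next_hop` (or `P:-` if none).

Answer: P0:NH3 P1:NH0 P2:NH0

Derivation:
Op 1: best P0=- P1=NH0 P2=-
Op 2: best P0=- P1=NH0 P2=NH0
Op 3: best P0=- P1=NH2 P2=NH0
Op 4: best P0=- P1=NH0 P2=NH0
Op 5: best P0=NH2 P1=NH0 P2=NH0
Op 6: best P0=NH2 P1=NH0 P2=NH0
Op 7: best P0=NH2 P1=NH0 P2=NH0
Op 8: best P0=NH3 P1=NH0 P2=NH0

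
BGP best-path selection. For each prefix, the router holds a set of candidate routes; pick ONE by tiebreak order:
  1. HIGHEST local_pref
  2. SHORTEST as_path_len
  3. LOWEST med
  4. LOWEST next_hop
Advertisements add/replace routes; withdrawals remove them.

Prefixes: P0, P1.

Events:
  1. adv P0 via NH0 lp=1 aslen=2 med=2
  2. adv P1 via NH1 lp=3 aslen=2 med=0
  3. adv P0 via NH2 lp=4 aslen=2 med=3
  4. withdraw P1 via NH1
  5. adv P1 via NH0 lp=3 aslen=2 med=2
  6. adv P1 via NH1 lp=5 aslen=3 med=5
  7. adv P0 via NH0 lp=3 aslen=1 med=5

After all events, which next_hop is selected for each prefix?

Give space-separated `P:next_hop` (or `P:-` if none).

Op 1: best P0=NH0 P1=-
Op 2: best P0=NH0 P1=NH1
Op 3: best P0=NH2 P1=NH1
Op 4: best P0=NH2 P1=-
Op 5: best P0=NH2 P1=NH0
Op 6: best P0=NH2 P1=NH1
Op 7: best P0=NH2 P1=NH1

Answer: P0:NH2 P1:NH1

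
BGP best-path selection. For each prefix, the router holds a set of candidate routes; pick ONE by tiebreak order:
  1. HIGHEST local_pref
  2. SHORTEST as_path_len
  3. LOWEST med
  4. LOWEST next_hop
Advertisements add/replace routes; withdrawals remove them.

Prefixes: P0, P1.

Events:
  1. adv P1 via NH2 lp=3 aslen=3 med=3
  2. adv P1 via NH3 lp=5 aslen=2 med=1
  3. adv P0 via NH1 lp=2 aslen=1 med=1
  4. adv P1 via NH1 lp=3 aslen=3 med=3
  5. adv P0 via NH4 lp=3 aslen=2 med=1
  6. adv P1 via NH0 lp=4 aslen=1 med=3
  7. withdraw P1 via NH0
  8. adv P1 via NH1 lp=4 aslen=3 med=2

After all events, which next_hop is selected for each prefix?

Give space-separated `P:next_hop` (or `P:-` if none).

Op 1: best P0=- P1=NH2
Op 2: best P0=- P1=NH3
Op 3: best P0=NH1 P1=NH3
Op 4: best P0=NH1 P1=NH3
Op 5: best P0=NH4 P1=NH3
Op 6: best P0=NH4 P1=NH3
Op 7: best P0=NH4 P1=NH3
Op 8: best P0=NH4 P1=NH3

Answer: P0:NH4 P1:NH3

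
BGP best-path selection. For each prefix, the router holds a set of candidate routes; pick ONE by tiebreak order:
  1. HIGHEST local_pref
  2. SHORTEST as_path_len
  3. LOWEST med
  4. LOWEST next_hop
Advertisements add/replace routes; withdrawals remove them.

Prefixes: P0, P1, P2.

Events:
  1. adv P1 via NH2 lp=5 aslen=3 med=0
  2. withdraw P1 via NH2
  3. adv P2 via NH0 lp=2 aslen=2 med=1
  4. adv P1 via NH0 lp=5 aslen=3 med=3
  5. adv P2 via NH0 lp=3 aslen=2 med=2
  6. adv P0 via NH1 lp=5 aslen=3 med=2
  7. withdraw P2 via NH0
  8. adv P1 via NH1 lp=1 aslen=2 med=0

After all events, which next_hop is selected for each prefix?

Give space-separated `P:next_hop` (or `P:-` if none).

Answer: P0:NH1 P1:NH0 P2:-

Derivation:
Op 1: best P0=- P1=NH2 P2=-
Op 2: best P0=- P1=- P2=-
Op 3: best P0=- P1=- P2=NH0
Op 4: best P0=- P1=NH0 P2=NH0
Op 5: best P0=- P1=NH0 P2=NH0
Op 6: best P0=NH1 P1=NH0 P2=NH0
Op 7: best P0=NH1 P1=NH0 P2=-
Op 8: best P0=NH1 P1=NH0 P2=-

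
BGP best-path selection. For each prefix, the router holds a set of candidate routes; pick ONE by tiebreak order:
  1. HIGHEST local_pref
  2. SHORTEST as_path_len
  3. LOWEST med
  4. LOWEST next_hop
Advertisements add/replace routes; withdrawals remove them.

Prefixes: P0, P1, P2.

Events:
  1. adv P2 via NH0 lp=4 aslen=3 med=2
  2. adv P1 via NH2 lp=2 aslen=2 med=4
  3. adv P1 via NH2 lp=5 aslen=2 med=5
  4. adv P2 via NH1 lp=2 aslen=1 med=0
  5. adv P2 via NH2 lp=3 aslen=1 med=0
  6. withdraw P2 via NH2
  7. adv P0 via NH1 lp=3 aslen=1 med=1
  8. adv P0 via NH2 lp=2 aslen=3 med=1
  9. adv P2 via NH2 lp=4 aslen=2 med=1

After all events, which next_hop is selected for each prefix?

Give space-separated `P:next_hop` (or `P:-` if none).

Op 1: best P0=- P1=- P2=NH0
Op 2: best P0=- P1=NH2 P2=NH0
Op 3: best P0=- P1=NH2 P2=NH0
Op 4: best P0=- P1=NH2 P2=NH0
Op 5: best P0=- P1=NH2 P2=NH0
Op 6: best P0=- P1=NH2 P2=NH0
Op 7: best P0=NH1 P1=NH2 P2=NH0
Op 8: best P0=NH1 P1=NH2 P2=NH0
Op 9: best P0=NH1 P1=NH2 P2=NH2

Answer: P0:NH1 P1:NH2 P2:NH2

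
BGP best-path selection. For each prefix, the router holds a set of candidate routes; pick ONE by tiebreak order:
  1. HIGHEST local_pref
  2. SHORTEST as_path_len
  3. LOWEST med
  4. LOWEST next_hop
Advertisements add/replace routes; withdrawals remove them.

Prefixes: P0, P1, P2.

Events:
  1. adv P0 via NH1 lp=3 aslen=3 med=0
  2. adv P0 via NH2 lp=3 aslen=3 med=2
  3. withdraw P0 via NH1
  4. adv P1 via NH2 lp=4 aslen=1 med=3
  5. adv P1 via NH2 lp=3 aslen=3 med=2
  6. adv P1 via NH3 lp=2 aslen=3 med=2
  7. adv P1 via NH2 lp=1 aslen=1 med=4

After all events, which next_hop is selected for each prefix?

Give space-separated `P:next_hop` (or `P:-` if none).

Answer: P0:NH2 P1:NH3 P2:-

Derivation:
Op 1: best P0=NH1 P1=- P2=-
Op 2: best P0=NH1 P1=- P2=-
Op 3: best P0=NH2 P1=- P2=-
Op 4: best P0=NH2 P1=NH2 P2=-
Op 5: best P0=NH2 P1=NH2 P2=-
Op 6: best P0=NH2 P1=NH2 P2=-
Op 7: best P0=NH2 P1=NH3 P2=-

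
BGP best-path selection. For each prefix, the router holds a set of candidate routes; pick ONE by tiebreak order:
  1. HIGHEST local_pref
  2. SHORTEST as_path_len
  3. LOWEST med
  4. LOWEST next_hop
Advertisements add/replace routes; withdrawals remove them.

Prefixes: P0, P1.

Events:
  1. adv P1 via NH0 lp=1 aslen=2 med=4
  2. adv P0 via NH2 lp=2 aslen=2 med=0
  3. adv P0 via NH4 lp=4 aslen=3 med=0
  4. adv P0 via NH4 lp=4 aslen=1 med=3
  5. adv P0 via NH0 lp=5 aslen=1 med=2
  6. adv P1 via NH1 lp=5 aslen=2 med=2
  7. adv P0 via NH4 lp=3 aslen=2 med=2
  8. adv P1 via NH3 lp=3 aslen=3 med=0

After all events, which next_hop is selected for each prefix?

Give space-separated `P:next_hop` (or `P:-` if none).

Op 1: best P0=- P1=NH0
Op 2: best P0=NH2 P1=NH0
Op 3: best P0=NH4 P1=NH0
Op 4: best P0=NH4 P1=NH0
Op 5: best P0=NH0 P1=NH0
Op 6: best P0=NH0 P1=NH1
Op 7: best P0=NH0 P1=NH1
Op 8: best P0=NH0 P1=NH1

Answer: P0:NH0 P1:NH1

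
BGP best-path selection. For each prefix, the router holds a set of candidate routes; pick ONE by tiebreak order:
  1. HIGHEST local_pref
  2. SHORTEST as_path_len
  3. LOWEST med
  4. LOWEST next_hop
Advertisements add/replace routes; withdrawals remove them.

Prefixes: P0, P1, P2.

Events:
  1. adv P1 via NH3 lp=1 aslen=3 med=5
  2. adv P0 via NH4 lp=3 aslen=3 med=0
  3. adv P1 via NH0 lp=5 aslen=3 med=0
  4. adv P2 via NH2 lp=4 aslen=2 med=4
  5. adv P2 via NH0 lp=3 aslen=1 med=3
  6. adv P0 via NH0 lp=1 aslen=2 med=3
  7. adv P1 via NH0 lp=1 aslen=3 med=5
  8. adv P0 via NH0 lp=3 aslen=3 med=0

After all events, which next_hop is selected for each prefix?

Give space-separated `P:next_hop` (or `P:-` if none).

Answer: P0:NH0 P1:NH0 P2:NH2

Derivation:
Op 1: best P0=- P1=NH3 P2=-
Op 2: best P0=NH4 P1=NH3 P2=-
Op 3: best P0=NH4 P1=NH0 P2=-
Op 4: best P0=NH4 P1=NH0 P2=NH2
Op 5: best P0=NH4 P1=NH0 P2=NH2
Op 6: best P0=NH4 P1=NH0 P2=NH2
Op 7: best P0=NH4 P1=NH0 P2=NH2
Op 8: best P0=NH0 P1=NH0 P2=NH2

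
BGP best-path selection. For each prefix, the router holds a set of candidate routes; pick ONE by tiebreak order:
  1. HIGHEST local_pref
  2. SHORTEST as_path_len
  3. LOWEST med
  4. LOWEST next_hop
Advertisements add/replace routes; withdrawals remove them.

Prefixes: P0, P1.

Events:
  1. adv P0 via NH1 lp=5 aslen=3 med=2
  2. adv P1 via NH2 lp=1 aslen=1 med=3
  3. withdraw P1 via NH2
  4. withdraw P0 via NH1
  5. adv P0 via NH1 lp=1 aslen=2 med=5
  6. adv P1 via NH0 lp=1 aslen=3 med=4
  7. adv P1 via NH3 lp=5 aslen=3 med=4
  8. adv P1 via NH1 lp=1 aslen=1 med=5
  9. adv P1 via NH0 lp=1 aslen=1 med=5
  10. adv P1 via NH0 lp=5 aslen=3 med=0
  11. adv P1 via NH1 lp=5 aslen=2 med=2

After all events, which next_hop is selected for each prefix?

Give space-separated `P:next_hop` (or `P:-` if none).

Op 1: best P0=NH1 P1=-
Op 2: best P0=NH1 P1=NH2
Op 3: best P0=NH1 P1=-
Op 4: best P0=- P1=-
Op 5: best P0=NH1 P1=-
Op 6: best P0=NH1 P1=NH0
Op 7: best P0=NH1 P1=NH3
Op 8: best P0=NH1 P1=NH3
Op 9: best P0=NH1 P1=NH3
Op 10: best P0=NH1 P1=NH0
Op 11: best P0=NH1 P1=NH1

Answer: P0:NH1 P1:NH1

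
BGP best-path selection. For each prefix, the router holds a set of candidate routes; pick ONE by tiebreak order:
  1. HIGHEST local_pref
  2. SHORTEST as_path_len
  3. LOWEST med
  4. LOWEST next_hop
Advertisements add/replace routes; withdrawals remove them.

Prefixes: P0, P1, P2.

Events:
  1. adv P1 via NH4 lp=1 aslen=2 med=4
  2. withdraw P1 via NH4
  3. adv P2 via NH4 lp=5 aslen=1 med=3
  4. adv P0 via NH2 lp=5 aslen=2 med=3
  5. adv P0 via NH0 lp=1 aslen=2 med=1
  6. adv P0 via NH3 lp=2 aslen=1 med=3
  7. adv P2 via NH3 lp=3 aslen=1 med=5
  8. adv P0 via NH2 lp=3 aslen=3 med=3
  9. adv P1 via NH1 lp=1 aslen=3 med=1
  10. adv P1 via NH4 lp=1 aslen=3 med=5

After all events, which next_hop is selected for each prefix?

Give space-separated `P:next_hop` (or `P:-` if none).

Op 1: best P0=- P1=NH4 P2=-
Op 2: best P0=- P1=- P2=-
Op 3: best P0=- P1=- P2=NH4
Op 4: best P0=NH2 P1=- P2=NH4
Op 5: best P0=NH2 P1=- P2=NH4
Op 6: best P0=NH2 P1=- P2=NH4
Op 7: best P0=NH2 P1=- P2=NH4
Op 8: best P0=NH2 P1=- P2=NH4
Op 9: best P0=NH2 P1=NH1 P2=NH4
Op 10: best P0=NH2 P1=NH1 P2=NH4

Answer: P0:NH2 P1:NH1 P2:NH4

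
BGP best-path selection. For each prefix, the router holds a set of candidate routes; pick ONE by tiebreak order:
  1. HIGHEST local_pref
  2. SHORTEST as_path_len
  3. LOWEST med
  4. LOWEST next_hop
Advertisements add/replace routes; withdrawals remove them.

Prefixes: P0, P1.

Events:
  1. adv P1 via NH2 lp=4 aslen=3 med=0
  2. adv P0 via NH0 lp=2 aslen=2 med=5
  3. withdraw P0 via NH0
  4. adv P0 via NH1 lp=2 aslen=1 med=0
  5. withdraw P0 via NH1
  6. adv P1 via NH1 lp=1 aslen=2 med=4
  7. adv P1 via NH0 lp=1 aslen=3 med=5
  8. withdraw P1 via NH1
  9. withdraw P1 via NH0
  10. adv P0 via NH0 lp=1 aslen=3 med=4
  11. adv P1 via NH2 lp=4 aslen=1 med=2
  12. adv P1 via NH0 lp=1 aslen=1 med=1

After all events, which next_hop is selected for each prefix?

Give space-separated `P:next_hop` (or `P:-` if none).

Answer: P0:NH0 P1:NH2

Derivation:
Op 1: best P0=- P1=NH2
Op 2: best P0=NH0 P1=NH2
Op 3: best P0=- P1=NH2
Op 4: best P0=NH1 P1=NH2
Op 5: best P0=- P1=NH2
Op 6: best P0=- P1=NH2
Op 7: best P0=- P1=NH2
Op 8: best P0=- P1=NH2
Op 9: best P0=- P1=NH2
Op 10: best P0=NH0 P1=NH2
Op 11: best P0=NH0 P1=NH2
Op 12: best P0=NH0 P1=NH2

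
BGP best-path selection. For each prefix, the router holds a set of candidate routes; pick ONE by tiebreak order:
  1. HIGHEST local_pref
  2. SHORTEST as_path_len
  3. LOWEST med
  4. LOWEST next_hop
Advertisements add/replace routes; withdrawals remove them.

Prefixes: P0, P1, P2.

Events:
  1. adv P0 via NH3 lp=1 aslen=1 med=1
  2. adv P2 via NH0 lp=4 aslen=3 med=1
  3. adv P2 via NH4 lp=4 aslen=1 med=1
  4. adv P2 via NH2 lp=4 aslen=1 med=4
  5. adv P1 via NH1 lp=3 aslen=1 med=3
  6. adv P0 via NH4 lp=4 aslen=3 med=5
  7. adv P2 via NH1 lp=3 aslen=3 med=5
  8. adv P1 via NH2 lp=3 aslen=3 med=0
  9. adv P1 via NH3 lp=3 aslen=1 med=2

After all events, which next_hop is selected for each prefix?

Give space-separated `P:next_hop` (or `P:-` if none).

Answer: P0:NH4 P1:NH3 P2:NH4

Derivation:
Op 1: best P0=NH3 P1=- P2=-
Op 2: best P0=NH3 P1=- P2=NH0
Op 3: best P0=NH3 P1=- P2=NH4
Op 4: best P0=NH3 P1=- P2=NH4
Op 5: best P0=NH3 P1=NH1 P2=NH4
Op 6: best P0=NH4 P1=NH1 P2=NH4
Op 7: best P0=NH4 P1=NH1 P2=NH4
Op 8: best P0=NH4 P1=NH1 P2=NH4
Op 9: best P0=NH4 P1=NH3 P2=NH4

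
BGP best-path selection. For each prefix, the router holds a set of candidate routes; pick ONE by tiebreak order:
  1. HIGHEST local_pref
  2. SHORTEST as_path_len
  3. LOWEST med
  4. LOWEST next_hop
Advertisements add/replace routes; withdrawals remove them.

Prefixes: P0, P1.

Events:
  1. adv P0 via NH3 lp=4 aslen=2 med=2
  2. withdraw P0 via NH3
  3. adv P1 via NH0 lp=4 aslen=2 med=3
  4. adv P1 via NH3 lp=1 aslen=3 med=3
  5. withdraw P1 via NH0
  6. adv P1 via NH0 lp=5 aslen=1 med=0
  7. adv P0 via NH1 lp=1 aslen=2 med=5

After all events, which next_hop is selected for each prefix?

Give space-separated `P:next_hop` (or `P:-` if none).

Op 1: best P0=NH3 P1=-
Op 2: best P0=- P1=-
Op 3: best P0=- P1=NH0
Op 4: best P0=- P1=NH0
Op 5: best P0=- P1=NH3
Op 6: best P0=- P1=NH0
Op 7: best P0=NH1 P1=NH0

Answer: P0:NH1 P1:NH0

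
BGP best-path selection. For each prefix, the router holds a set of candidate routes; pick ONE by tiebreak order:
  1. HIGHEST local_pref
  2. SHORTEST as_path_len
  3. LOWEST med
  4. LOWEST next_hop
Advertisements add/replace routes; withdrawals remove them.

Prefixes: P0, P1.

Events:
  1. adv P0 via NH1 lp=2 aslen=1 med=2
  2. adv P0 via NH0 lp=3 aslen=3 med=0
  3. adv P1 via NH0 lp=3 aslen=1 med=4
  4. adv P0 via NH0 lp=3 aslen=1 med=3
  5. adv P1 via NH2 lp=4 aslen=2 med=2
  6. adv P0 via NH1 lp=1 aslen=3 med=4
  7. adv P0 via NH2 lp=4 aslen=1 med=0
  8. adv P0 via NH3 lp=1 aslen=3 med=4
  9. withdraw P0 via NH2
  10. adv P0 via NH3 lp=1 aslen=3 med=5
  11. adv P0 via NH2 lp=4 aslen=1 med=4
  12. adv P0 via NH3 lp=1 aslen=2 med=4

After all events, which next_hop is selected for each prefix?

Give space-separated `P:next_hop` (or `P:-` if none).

Answer: P0:NH2 P1:NH2

Derivation:
Op 1: best P0=NH1 P1=-
Op 2: best P0=NH0 P1=-
Op 3: best P0=NH0 P1=NH0
Op 4: best P0=NH0 P1=NH0
Op 5: best P0=NH0 P1=NH2
Op 6: best P0=NH0 P1=NH2
Op 7: best P0=NH2 P1=NH2
Op 8: best P0=NH2 P1=NH2
Op 9: best P0=NH0 P1=NH2
Op 10: best P0=NH0 P1=NH2
Op 11: best P0=NH2 P1=NH2
Op 12: best P0=NH2 P1=NH2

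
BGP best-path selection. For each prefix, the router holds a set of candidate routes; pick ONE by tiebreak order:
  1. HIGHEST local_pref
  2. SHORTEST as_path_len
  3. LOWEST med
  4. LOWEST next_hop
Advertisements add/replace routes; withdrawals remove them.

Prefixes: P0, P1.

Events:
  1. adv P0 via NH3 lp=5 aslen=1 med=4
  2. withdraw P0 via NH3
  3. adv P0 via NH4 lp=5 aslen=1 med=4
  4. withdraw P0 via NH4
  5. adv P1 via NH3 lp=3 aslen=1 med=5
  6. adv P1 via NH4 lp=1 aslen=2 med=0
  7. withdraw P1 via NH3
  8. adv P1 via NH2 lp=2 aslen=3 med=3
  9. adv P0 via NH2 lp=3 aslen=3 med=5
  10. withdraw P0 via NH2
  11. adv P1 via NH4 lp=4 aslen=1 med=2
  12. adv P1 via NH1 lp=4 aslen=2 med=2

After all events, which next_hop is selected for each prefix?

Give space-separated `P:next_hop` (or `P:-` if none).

Answer: P0:- P1:NH4

Derivation:
Op 1: best P0=NH3 P1=-
Op 2: best P0=- P1=-
Op 3: best P0=NH4 P1=-
Op 4: best P0=- P1=-
Op 5: best P0=- P1=NH3
Op 6: best P0=- P1=NH3
Op 7: best P0=- P1=NH4
Op 8: best P0=- P1=NH2
Op 9: best P0=NH2 P1=NH2
Op 10: best P0=- P1=NH2
Op 11: best P0=- P1=NH4
Op 12: best P0=- P1=NH4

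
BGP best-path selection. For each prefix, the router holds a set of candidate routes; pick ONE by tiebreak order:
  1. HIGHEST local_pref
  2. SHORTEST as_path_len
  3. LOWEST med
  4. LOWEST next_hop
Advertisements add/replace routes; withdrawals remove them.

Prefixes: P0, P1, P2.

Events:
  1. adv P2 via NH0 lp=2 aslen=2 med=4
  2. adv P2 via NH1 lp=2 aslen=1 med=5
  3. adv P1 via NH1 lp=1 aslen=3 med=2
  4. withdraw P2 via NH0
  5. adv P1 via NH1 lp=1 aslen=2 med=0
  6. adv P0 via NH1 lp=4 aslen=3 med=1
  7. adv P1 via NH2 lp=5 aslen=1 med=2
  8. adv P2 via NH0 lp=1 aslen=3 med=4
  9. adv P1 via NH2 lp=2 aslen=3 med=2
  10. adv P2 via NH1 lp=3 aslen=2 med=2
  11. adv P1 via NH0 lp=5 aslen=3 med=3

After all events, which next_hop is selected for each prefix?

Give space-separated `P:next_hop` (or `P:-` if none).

Op 1: best P0=- P1=- P2=NH0
Op 2: best P0=- P1=- P2=NH1
Op 3: best P0=- P1=NH1 P2=NH1
Op 4: best P0=- P1=NH1 P2=NH1
Op 5: best P0=- P1=NH1 P2=NH1
Op 6: best P0=NH1 P1=NH1 P2=NH1
Op 7: best P0=NH1 P1=NH2 P2=NH1
Op 8: best P0=NH1 P1=NH2 P2=NH1
Op 9: best P0=NH1 P1=NH2 P2=NH1
Op 10: best P0=NH1 P1=NH2 P2=NH1
Op 11: best P0=NH1 P1=NH0 P2=NH1

Answer: P0:NH1 P1:NH0 P2:NH1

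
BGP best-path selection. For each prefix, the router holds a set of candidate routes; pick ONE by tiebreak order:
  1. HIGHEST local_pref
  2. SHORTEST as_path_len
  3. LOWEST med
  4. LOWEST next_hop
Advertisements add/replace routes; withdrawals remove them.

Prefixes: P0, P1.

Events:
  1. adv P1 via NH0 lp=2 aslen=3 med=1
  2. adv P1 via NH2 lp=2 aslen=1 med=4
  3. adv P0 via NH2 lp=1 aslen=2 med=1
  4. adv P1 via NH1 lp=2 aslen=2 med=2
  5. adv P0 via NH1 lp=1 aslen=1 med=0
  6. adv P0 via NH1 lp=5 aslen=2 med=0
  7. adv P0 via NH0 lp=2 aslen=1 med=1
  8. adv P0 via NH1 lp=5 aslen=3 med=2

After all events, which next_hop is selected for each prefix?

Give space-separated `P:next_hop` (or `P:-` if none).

Op 1: best P0=- P1=NH0
Op 2: best P0=- P1=NH2
Op 3: best P0=NH2 P1=NH2
Op 4: best P0=NH2 P1=NH2
Op 5: best P0=NH1 P1=NH2
Op 6: best P0=NH1 P1=NH2
Op 7: best P0=NH1 P1=NH2
Op 8: best P0=NH1 P1=NH2

Answer: P0:NH1 P1:NH2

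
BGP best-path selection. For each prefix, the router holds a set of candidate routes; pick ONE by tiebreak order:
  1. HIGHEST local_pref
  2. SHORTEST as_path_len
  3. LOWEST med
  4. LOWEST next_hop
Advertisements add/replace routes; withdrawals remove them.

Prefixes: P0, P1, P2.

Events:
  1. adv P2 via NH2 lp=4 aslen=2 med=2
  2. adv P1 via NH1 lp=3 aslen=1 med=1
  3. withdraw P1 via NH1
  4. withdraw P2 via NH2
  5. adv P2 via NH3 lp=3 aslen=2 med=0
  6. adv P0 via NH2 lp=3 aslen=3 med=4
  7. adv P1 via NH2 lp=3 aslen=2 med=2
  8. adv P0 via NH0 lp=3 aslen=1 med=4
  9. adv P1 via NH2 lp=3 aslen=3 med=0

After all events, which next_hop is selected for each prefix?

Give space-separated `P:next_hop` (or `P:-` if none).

Op 1: best P0=- P1=- P2=NH2
Op 2: best P0=- P1=NH1 P2=NH2
Op 3: best P0=- P1=- P2=NH2
Op 4: best P0=- P1=- P2=-
Op 5: best P0=- P1=- P2=NH3
Op 6: best P0=NH2 P1=- P2=NH3
Op 7: best P0=NH2 P1=NH2 P2=NH3
Op 8: best P0=NH0 P1=NH2 P2=NH3
Op 9: best P0=NH0 P1=NH2 P2=NH3

Answer: P0:NH0 P1:NH2 P2:NH3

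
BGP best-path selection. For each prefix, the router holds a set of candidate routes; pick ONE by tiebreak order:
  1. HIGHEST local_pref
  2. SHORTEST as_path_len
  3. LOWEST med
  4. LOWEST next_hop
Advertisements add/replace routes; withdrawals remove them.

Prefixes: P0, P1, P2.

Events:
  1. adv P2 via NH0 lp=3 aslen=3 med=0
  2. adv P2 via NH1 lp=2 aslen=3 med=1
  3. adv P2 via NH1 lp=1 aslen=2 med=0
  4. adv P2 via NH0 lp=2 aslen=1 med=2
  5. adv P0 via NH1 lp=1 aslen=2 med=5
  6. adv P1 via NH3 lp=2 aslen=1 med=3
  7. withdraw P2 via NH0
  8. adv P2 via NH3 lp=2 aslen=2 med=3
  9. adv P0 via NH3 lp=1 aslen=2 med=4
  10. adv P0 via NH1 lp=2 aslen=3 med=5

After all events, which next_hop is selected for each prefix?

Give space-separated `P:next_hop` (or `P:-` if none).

Answer: P0:NH1 P1:NH3 P2:NH3

Derivation:
Op 1: best P0=- P1=- P2=NH0
Op 2: best P0=- P1=- P2=NH0
Op 3: best P0=- P1=- P2=NH0
Op 4: best P0=- P1=- P2=NH0
Op 5: best P0=NH1 P1=- P2=NH0
Op 6: best P0=NH1 P1=NH3 P2=NH0
Op 7: best P0=NH1 P1=NH3 P2=NH1
Op 8: best P0=NH1 P1=NH3 P2=NH3
Op 9: best P0=NH3 P1=NH3 P2=NH3
Op 10: best P0=NH1 P1=NH3 P2=NH3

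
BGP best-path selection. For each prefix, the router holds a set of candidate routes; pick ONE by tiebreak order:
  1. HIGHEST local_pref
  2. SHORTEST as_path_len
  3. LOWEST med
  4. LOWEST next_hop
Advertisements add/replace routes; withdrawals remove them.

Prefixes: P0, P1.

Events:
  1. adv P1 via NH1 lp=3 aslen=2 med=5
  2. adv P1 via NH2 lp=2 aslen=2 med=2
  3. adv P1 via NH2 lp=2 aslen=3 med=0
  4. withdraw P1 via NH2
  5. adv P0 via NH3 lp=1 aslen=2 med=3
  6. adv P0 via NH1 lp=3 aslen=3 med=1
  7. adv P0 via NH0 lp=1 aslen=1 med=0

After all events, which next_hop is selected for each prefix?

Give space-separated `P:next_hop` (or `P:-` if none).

Op 1: best P0=- P1=NH1
Op 2: best P0=- P1=NH1
Op 3: best P0=- P1=NH1
Op 4: best P0=- P1=NH1
Op 5: best P0=NH3 P1=NH1
Op 6: best P0=NH1 P1=NH1
Op 7: best P0=NH1 P1=NH1

Answer: P0:NH1 P1:NH1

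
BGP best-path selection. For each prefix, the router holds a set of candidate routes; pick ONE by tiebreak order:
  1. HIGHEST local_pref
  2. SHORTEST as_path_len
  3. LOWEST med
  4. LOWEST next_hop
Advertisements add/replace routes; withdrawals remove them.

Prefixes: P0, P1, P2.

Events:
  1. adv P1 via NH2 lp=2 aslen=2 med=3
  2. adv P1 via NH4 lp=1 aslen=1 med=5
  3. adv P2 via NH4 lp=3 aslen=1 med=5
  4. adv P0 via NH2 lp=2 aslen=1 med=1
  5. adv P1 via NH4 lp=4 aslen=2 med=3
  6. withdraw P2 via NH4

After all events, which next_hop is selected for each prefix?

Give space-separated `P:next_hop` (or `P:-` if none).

Op 1: best P0=- P1=NH2 P2=-
Op 2: best P0=- P1=NH2 P2=-
Op 3: best P0=- P1=NH2 P2=NH4
Op 4: best P0=NH2 P1=NH2 P2=NH4
Op 5: best P0=NH2 P1=NH4 P2=NH4
Op 6: best P0=NH2 P1=NH4 P2=-

Answer: P0:NH2 P1:NH4 P2:-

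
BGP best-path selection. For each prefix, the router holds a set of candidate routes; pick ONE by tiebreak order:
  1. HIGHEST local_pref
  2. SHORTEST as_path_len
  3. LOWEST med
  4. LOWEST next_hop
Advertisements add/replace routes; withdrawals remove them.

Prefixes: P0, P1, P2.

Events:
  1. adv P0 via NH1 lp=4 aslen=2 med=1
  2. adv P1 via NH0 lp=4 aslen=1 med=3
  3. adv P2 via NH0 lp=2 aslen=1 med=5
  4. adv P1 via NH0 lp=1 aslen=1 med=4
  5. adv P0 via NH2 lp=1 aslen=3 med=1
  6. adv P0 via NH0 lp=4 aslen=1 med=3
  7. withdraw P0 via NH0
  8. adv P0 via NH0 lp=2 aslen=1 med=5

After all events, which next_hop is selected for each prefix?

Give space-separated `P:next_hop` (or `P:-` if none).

Answer: P0:NH1 P1:NH0 P2:NH0

Derivation:
Op 1: best P0=NH1 P1=- P2=-
Op 2: best P0=NH1 P1=NH0 P2=-
Op 3: best P0=NH1 P1=NH0 P2=NH0
Op 4: best P0=NH1 P1=NH0 P2=NH0
Op 5: best P0=NH1 P1=NH0 P2=NH0
Op 6: best P0=NH0 P1=NH0 P2=NH0
Op 7: best P0=NH1 P1=NH0 P2=NH0
Op 8: best P0=NH1 P1=NH0 P2=NH0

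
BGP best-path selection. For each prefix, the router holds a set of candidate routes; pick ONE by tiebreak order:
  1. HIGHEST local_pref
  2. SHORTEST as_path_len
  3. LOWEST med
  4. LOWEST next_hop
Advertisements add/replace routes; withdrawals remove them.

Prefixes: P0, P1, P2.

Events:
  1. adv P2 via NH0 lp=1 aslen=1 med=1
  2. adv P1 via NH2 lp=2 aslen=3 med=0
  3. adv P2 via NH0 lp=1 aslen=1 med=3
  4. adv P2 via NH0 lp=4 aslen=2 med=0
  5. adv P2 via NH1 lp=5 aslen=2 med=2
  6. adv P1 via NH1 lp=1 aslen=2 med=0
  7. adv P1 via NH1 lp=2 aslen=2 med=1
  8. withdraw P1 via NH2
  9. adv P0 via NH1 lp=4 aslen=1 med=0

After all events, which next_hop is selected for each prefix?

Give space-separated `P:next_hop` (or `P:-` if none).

Op 1: best P0=- P1=- P2=NH0
Op 2: best P0=- P1=NH2 P2=NH0
Op 3: best P0=- P1=NH2 P2=NH0
Op 4: best P0=- P1=NH2 P2=NH0
Op 5: best P0=- P1=NH2 P2=NH1
Op 6: best P0=- P1=NH2 P2=NH1
Op 7: best P0=- P1=NH1 P2=NH1
Op 8: best P0=- P1=NH1 P2=NH1
Op 9: best P0=NH1 P1=NH1 P2=NH1

Answer: P0:NH1 P1:NH1 P2:NH1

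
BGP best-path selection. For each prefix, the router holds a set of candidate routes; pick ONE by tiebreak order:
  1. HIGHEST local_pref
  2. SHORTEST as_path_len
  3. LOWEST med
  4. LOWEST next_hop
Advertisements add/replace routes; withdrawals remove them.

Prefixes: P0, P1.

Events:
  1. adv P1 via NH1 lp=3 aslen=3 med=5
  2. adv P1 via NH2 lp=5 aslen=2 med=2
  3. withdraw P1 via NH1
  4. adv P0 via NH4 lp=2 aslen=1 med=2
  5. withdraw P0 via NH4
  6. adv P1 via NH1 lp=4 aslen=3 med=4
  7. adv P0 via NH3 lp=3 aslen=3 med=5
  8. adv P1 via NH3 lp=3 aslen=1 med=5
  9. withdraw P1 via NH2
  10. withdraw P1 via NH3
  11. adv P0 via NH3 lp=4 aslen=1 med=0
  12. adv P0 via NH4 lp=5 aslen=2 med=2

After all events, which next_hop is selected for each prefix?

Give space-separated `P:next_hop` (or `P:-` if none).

Op 1: best P0=- P1=NH1
Op 2: best P0=- P1=NH2
Op 3: best P0=- P1=NH2
Op 4: best P0=NH4 P1=NH2
Op 5: best P0=- P1=NH2
Op 6: best P0=- P1=NH2
Op 7: best P0=NH3 P1=NH2
Op 8: best P0=NH3 P1=NH2
Op 9: best P0=NH3 P1=NH1
Op 10: best P0=NH3 P1=NH1
Op 11: best P0=NH3 P1=NH1
Op 12: best P0=NH4 P1=NH1

Answer: P0:NH4 P1:NH1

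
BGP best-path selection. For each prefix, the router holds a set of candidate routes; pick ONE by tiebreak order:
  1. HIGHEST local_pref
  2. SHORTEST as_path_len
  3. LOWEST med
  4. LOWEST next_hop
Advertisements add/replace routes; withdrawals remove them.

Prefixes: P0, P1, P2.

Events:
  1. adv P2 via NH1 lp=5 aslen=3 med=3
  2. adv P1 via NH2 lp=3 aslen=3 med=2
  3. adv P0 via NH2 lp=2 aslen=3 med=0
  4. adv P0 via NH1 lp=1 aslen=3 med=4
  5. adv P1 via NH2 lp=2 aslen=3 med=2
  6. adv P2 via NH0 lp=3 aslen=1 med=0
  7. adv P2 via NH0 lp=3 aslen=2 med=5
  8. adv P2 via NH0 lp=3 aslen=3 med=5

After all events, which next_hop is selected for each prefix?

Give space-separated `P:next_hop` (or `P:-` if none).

Answer: P0:NH2 P1:NH2 P2:NH1

Derivation:
Op 1: best P0=- P1=- P2=NH1
Op 2: best P0=- P1=NH2 P2=NH1
Op 3: best P0=NH2 P1=NH2 P2=NH1
Op 4: best P0=NH2 P1=NH2 P2=NH1
Op 5: best P0=NH2 P1=NH2 P2=NH1
Op 6: best P0=NH2 P1=NH2 P2=NH1
Op 7: best P0=NH2 P1=NH2 P2=NH1
Op 8: best P0=NH2 P1=NH2 P2=NH1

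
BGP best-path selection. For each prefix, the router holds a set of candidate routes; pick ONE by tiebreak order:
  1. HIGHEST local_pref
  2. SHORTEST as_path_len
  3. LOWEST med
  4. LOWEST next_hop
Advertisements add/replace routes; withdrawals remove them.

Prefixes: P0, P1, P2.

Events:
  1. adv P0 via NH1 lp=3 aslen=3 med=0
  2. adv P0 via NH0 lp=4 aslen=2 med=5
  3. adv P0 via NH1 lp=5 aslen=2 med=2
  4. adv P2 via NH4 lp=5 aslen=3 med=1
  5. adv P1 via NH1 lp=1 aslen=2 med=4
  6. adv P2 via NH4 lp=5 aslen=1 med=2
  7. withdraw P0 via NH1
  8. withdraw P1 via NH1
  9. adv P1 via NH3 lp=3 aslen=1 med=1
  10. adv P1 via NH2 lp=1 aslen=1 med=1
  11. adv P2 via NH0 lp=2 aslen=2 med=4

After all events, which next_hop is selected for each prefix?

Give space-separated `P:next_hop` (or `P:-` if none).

Op 1: best P0=NH1 P1=- P2=-
Op 2: best P0=NH0 P1=- P2=-
Op 3: best P0=NH1 P1=- P2=-
Op 4: best P0=NH1 P1=- P2=NH4
Op 5: best P0=NH1 P1=NH1 P2=NH4
Op 6: best P0=NH1 P1=NH1 P2=NH4
Op 7: best P0=NH0 P1=NH1 P2=NH4
Op 8: best P0=NH0 P1=- P2=NH4
Op 9: best P0=NH0 P1=NH3 P2=NH4
Op 10: best P0=NH0 P1=NH3 P2=NH4
Op 11: best P0=NH0 P1=NH3 P2=NH4

Answer: P0:NH0 P1:NH3 P2:NH4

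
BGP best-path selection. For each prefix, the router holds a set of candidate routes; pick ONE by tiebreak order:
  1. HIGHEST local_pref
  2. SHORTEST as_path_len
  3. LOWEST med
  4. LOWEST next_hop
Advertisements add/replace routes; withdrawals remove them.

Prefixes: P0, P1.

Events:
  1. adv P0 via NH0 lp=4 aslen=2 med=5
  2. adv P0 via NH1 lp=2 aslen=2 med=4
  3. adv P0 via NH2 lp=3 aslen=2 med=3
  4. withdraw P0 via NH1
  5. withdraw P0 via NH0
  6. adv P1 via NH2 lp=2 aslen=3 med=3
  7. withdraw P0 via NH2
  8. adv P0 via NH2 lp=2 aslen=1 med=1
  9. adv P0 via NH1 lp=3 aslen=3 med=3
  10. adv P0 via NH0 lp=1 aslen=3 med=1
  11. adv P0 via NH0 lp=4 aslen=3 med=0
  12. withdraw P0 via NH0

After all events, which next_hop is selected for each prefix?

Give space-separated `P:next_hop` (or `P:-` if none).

Op 1: best P0=NH0 P1=-
Op 2: best P0=NH0 P1=-
Op 3: best P0=NH0 P1=-
Op 4: best P0=NH0 P1=-
Op 5: best P0=NH2 P1=-
Op 6: best P0=NH2 P1=NH2
Op 7: best P0=- P1=NH2
Op 8: best P0=NH2 P1=NH2
Op 9: best P0=NH1 P1=NH2
Op 10: best P0=NH1 P1=NH2
Op 11: best P0=NH0 P1=NH2
Op 12: best P0=NH1 P1=NH2

Answer: P0:NH1 P1:NH2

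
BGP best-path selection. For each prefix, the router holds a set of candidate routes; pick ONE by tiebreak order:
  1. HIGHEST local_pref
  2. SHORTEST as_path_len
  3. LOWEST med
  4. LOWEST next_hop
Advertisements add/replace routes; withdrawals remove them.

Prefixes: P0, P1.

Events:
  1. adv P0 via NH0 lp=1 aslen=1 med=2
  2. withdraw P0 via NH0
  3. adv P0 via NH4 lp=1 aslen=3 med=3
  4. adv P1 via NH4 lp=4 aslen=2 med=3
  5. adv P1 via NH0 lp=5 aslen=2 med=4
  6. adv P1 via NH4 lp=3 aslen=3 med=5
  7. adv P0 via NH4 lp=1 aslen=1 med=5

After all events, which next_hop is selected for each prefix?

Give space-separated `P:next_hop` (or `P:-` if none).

Op 1: best P0=NH0 P1=-
Op 2: best P0=- P1=-
Op 3: best P0=NH4 P1=-
Op 4: best P0=NH4 P1=NH4
Op 5: best P0=NH4 P1=NH0
Op 6: best P0=NH4 P1=NH0
Op 7: best P0=NH4 P1=NH0

Answer: P0:NH4 P1:NH0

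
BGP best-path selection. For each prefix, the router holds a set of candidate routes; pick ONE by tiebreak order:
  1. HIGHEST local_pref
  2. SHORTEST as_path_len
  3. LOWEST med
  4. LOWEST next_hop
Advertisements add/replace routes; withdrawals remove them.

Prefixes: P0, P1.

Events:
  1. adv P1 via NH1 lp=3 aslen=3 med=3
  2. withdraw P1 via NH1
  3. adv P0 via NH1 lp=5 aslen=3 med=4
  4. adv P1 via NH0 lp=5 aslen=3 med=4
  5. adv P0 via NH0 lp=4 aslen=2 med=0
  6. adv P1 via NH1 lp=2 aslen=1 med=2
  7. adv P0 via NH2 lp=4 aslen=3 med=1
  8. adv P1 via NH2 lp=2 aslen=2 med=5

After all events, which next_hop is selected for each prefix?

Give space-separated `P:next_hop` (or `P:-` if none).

Op 1: best P0=- P1=NH1
Op 2: best P0=- P1=-
Op 3: best P0=NH1 P1=-
Op 4: best P0=NH1 P1=NH0
Op 5: best P0=NH1 P1=NH0
Op 6: best P0=NH1 P1=NH0
Op 7: best P0=NH1 P1=NH0
Op 8: best P0=NH1 P1=NH0

Answer: P0:NH1 P1:NH0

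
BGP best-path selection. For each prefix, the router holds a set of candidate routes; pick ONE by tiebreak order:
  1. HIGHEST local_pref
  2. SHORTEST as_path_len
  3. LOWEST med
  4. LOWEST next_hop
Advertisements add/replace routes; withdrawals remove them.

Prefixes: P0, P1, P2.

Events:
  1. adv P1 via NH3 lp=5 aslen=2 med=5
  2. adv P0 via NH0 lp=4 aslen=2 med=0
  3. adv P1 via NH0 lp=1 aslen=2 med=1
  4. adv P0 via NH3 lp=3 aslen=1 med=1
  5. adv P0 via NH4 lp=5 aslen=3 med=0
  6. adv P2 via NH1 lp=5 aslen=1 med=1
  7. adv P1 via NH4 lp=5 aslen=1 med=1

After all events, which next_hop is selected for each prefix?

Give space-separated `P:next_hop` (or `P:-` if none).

Op 1: best P0=- P1=NH3 P2=-
Op 2: best P0=NH0 P1=NH3 P2=-
Op 3: best P0=NH0 P1=NH3 P2=-
Op 4: best P0=NH0 P1=NH3 P2=-
Op 5: best P0=NH4 P1=NH3 P2=-
Op 6: best P0=NH4 P1=NH3 P2=NH1
Op 7: best P0=NH4 P1=NH4 P2=NH1

Answer: P0:NH4 P1:NH4 P2:NH1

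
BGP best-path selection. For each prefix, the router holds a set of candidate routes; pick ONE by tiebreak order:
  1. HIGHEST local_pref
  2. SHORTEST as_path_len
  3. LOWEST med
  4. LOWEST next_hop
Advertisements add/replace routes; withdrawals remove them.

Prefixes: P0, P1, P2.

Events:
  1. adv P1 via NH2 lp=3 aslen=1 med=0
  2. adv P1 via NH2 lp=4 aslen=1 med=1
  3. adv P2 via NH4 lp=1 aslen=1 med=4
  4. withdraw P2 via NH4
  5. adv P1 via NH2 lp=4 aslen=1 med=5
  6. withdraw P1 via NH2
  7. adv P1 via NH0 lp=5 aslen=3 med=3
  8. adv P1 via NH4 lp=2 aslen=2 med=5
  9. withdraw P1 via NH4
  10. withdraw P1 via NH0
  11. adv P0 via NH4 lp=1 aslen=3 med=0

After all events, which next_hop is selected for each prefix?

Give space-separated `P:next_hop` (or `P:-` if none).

Op 1: best P0=- P1=NH2 P2=-
Op 2: best P0=- P1=NH2 P2=-
Op 3: best P0=- P1=NH2 P2=NH4
Op 4: best P0=- P1=NH2 P2=-
Op 5: best P0=- P1=NH2 P2=-
Op 6: best P0=- P1=- P2=-
Op 7: best P0=- P1=NH0 P2=-
Op 8: best P0=- P1=NH0 P2=-
Op 9: best P0=- P1=NH0 P2=-
Op 10: best P0=- P1=- P2=-
Op 11: best P0=NH4 P1=- P2=-

Answer: P0:NH4 P1:- P2:-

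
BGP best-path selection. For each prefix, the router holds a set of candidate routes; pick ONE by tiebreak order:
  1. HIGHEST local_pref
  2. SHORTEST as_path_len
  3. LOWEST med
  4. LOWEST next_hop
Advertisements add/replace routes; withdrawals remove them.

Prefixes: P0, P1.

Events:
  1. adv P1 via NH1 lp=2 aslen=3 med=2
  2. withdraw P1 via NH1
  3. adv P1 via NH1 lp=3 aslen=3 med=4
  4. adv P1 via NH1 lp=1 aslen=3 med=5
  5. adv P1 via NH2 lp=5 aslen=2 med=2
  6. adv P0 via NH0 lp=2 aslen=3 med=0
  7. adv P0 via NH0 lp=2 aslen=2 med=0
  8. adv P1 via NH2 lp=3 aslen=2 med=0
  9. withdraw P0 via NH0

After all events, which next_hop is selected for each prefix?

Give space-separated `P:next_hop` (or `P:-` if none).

Answer: P0:- P1:NH2

Derivation:
Op 1: best P0=- P1=NH1
Op 2: best P0=- P1=-
Op 3: best P0=- P1=NH1
Op 4: best P0=- P1=NH1
Op 5: best P0=- P1=NH2
Op 6: best P0=NH0 P1=NH2
Op 7: best P0=NH0 P1=NH2
Op 8: best P0=NH0 P1=NH2
Op 9: best P0=- P1=NH2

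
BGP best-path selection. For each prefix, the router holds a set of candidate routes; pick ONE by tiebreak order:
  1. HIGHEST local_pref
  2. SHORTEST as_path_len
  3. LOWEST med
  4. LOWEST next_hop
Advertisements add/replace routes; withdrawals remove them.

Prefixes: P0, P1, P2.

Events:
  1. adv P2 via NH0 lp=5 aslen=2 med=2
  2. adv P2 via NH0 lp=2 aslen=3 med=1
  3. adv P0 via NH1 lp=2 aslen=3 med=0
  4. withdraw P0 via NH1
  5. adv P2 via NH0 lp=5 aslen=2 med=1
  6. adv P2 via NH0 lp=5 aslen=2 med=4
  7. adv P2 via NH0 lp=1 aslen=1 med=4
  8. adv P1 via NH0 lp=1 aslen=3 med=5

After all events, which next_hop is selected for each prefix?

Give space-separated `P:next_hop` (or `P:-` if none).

Answer: P0:- P1:NH0 P2:NH0

Derivation:
Op 1: best P0=- P1=- P2=NH0
Op 2: best P0=- P1=- P2=NH0
Op 3: best P0=NH1 P1=- P2=NH0
Op 4: best P0=- P1=- P2=NH0
Op 5: best P0=- P1=- P2=NH0
Op 6: best P0=- P1=- P2=NH0
Op 7: best P0=- P1=- P2=NH0
Op 8: best P0=- P1=NH0 P2=NH0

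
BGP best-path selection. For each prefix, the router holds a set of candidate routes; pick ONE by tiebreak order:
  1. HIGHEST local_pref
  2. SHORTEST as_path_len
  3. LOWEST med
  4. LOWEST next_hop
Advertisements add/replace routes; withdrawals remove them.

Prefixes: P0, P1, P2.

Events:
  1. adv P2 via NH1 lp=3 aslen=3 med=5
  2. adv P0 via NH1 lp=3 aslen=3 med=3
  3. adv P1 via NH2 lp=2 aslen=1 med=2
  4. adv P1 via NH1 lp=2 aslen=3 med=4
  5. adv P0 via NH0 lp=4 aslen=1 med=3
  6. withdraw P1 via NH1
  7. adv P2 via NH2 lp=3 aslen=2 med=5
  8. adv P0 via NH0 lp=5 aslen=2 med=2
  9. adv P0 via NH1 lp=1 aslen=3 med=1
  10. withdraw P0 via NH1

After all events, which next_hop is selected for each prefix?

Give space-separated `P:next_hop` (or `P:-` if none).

Op 1: best P0=- P1=- P2=NH1
Op 2: best P0=NH1 P1=- P2=NH1
Op 3: best P0=NH1 P1=NH2 P2=NH1
Op 4: best P0=NH1 P1=NH2 P2=NH1
Op 5: best P0=NH0 P1=NH2 P2=NH1
Op 6: best P0=NH0 P1=NH2 P2=NH1
Op 7: best P0=NH0 P1=NH2 P2=NH2
Op 8: best P0=NH0 P1=NH2 P2=NH2
Op 9: best P0=NH0 P1=NH2 P2=NH2
Op 10: best P0=NH0 P1=NH2 P2=NH2

Answer: P0:NH0 P1:NH2 P2:NH2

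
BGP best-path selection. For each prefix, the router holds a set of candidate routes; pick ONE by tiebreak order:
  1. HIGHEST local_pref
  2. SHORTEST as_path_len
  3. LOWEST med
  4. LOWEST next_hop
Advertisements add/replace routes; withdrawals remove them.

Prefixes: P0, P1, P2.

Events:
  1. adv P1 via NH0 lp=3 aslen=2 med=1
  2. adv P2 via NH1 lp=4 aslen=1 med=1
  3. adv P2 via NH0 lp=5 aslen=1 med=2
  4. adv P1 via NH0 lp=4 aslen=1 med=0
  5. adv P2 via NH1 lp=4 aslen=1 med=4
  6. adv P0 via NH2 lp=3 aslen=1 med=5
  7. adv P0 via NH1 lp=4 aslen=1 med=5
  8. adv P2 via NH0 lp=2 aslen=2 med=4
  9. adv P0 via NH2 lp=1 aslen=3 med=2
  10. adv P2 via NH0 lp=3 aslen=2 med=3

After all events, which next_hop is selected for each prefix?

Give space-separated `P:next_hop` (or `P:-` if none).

Answer: P0:NH1 P1:NH0 P2:NH1

Derivation:
Op 1: best P0=- P1=NH0 P2=-
Op 2: best P0=- P1=NH0 P2=NH1
Op 3: best P0=- P1=NH0 P2=NH0
Op 4: best P0=- P1=NH0 P2=NH0
Op 5: best P0=- P1=NH0 P2=NH0
Op 6: best P0=NH2 P1=NH0 P2=NH0
Op 7: best P0=NH1 P1=NH0 P2=NH0
Op 8: best P0=NH1 P1=NH0 P2=NH1
Op 9: best P0=NH1 P1=NH0 P2=NH1
Op 10: best P0=NH1 P1=NH0 P2=NH1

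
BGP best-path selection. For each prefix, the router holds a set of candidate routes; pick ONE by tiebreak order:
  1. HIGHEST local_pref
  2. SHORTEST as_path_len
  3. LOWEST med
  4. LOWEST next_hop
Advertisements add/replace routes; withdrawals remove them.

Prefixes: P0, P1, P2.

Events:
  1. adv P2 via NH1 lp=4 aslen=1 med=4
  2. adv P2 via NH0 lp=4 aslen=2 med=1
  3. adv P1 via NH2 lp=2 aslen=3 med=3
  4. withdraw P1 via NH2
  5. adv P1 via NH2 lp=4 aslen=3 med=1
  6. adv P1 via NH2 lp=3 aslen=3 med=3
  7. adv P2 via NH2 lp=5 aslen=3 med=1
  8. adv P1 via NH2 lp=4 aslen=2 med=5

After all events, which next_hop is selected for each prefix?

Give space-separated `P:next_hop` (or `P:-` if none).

Answer: P0:- P1:NH2 P2:NH2

Derivation:
Op 1: best P0=- P1=- P2=NH1
Op 2: best P0=- P1=- P2=NH1
Op 3: best P0=- P1=NH2 P2=NH1
Op 4: best P0=- P1=- P2=NH1
Op 5: best P0=- P1=NH2 P2=NH1
Op 6: best P0=- P1=NH2 P2=NH1
Op 7: best P0=- P1=NH2 P2=NH2
Op 8: best P0=- P1=NH2 P2=NH2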